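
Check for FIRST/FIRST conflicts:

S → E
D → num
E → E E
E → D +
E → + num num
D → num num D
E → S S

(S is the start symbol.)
A FIRST/FIRST conflict occurs when two productions N → α and N → β for the same non-terminal have FIRST(α) ∩ FIRST(β) ≠ ∅ (with ε ∈ FIRST of a nullable right-hand side, so two nullable alternatives also conflict).

FIRST sets of the non-terminals at (or reachable through a nullable prefix from) the front of some alternative:
  FIRST(E) = { '+', 'num' }
  FIRST(D) = { 'num' }
  FIRST(S) = { '+', 'num' }

Productions for D:
  D → num: FIRST = { 'num' }
  D → num num D: FIRST = { 'num' }
Productions for E:
  E → E E: FIRST = { '+', 'num' }
  E → D +: FIRST = { 'num' }
  E → + num num: FIRST = { '+' }
  E → S S: FIRST = { '+', 'num' }
S has only one production, so no FIRST/FIRST conflict is possible there.

Conflict for D: D → num and D → num num D
  Overlap: { 'num' }
Conflict for E: E → E E and E → D +
  Overlap: { 'num' }
Conflict for E: E → E E and E → + num num
  Overlap: { '+' }
Conflict for E: E → E E and E → S S
  Overlap: { '+', 'num' }
Conflict for E: E → D + and E → S S
  Overlap: { 'num' }
Conflict for E: E → + num num and E → S S
  Overlap: { '+' }

Answer: Yes. D → num / D → num num D on { 'num' }; E → E E / E → D '+' on { 'num' }; E → E E / E → '+' num num on { '+' }; E → E E / E → S S on { '+', 'num' }; E → D '+' / E → S S on { 'num' }; E → '+' num num / E → S S on { '+' }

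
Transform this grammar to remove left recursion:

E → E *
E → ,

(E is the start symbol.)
E → , E'
E' → * E'
E' → ε

E is directly left-recursive. The standard transformation for
  A → A α₁ | ... | A α_m | β₁ | ... | β_n
is
  A  → β₁ A' | ... | β_n A'
  A' → α₁ A' | ... | α_m A' | ε

E → , becomes E → , E'
E → E * becomes E' → * E'
Add E' → ε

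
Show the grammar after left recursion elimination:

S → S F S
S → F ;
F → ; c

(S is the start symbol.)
S → F ; S'
S' → F S S'
S' → ε
F → ; c

S is directly left-recursive. The standard transformation for
  A → A α₁ | ... | A α_m | β₁ | ... | β_n
is
  A  → β₁ A' | ... | β_n A'
  A' → α₁ A' | ... | α_m A' | ε

S → F ; becomes S → F ; S'
S → S F S becomes S' → F S S'
Add S' → ε

Productions for other non-terminals are unchanged:
  F → ; c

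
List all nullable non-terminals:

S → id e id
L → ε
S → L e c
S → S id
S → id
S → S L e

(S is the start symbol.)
A non-terminal is nullable if it can derive ε (the empty string): either it has an ε-production, or it has a production whose right-hand side consists entirely of nullable non-terminals.

ε-productions: L → ε
So L is immediately nullable.
No further non-terminal can be added: every production for the remaining non-terminals contains a terminal or a non-nullable non-terminal.
Nullable = { 'L' }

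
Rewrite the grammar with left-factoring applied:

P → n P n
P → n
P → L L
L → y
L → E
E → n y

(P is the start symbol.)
Left-factoring transforms A → αβ₁ | αβ₂ into A → αA' and A' → β₁ | β₂
(α is the longest common prefix among the alternatives). Repeat until
no nonterminal has two alternatives with a common prefix.

Round 1: P has alternatives sharing prefix 'n'. Introduce P': P → n P'
  Add: P' → P n
  Add: P' → ε

No remaining common prefixes — done.

Resulting grammar:
P → n P'
P' → P n
P' → ε
P → L L
L → y
L → E
E → n y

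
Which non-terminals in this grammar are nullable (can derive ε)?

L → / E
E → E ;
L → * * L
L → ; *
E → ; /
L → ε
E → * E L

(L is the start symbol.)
A non-terminal is nullable if it can derive ε (the empty string): either it has an ε-production, or it has a production whose right-hand side consists entirely of nullable non-terminals.

ε-productions: L → ε
So L is immediately nullable.
No further non-terminal can be added: every production for the remaining non-terminals contains a terminal or a non-nullable non-terminal.
Nullable = { 'L' }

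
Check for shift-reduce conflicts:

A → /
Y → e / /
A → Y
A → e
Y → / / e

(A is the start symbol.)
Augment with A' → A and build the canonical LR(0) collection (I0 = CLOSURE({[A' → . A]}), then GOTO on every symbol after a dot until no new states appear). It has 9 states:
  I0: { [A → . /], [A → . Y], [A → . e], [A' → . A], [Y → . / / e], [Y → . e / /] }  — shift
  I1: { [A → / .], [Y → / . / e] }  — shift, reduce
  I2: { [A' → A .] }  — accept
  I3: { [A → Y .] }  — reduce
  I4: { [A → e .], [Y → e . / /] }  — shift, reduce
  I5: { [Y → e / . /] }  — shift
  I6: { [Y → e / / .] }  — reduce
  I7: { [Y → / / . e] }  — shift
  I8: { [Y → / / e .] }  — reduce

I1 contains reduce item [A → / .] and shift item [Y → / . / e] — shift-reduce conflict.
I4 contains reduce item [A → e .] and shift item [Y → e . / /] — shift-reduce conflict.

Answer: Yes — I1: [A → / .] vs [Y → / . / e]; I4: [A → e .] vs [Y → e . / /]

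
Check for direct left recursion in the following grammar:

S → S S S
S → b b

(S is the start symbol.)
Yes, S is left-recursive

Direct left recursion occurs when N → N α for some non-terminal N (the right-hand side begins with the left-hand side itself).

S → S S S: LEFT RECURSIVE (starts with S)
S → b b: starts with b

The grammar has direct left recursion on: S.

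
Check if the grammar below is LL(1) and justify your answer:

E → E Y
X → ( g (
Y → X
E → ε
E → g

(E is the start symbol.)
No. Predict set conflict for E: { '(' }

A grammar is LL(1) if for each non-terminal N with multiple productions, the predict sets of those productions are pairwise disjoint, where PREDICT(N → α) = (FIRST(α) \ {ε}) ∪ (FOLLOW(N) if α ⇒* ε).

Relevant sets:
  FIRST(E) = { '(', 'g', ε }
  FIRST(Y) = { '(' }
  FOLLOW(E) = { $, '(' }

For E:
  PREDICT(E → E Y) = { '(', 'g' }
  PREDICT(E → ε) = { $, '(' }
  PREDICT(E → g) = { 'g' }
X, Y have a single production, so nothing to check there.

Conflict found: Predict set conflict for E: { '(' }
The grammar is NOT LL(1).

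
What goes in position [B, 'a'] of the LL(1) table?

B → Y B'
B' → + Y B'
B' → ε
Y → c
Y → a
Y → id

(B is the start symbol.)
To find M[B, 'a'], we find productions for B where 'a' is in the predict set (PREDICT(N → α) = (FIRST(α) \ {ε}) ∪ (FOLLOW(N) if α ⇒* ε)).

Relevant sets:
  FIRST(Y) = { 'a', 'c', 'id' }

B → Y B': PREDICT = { 'a', 'c', 'id' }
  'a' is in predict set, so this production goes in M[B, 'a']

M[B, 'a'] = B → Y B'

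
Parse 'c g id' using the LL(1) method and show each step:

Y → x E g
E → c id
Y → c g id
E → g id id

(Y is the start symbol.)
LL(1) parsing maintains a stack (initially the start symbol over $) and the input. At each step: if the stack top is a terminal, match it against the current input token; if it is a non-terminal N, replace it with the RHS of M[N, lookahead] (the unique production whose predict set contains the lookahead).

Stack is shown with the top on the left.

Stack     Input     Action
--------------------------
Y $       c g id $  output Y → c g id
c g id $  c g id $  match 'c'
g id $    g id $    match 'g'
id $      id $      match 'id'
$         $         accept

The string is accepted.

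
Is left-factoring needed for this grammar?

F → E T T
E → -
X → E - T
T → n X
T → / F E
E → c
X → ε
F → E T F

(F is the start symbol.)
Yes, F has productions with common prefix 'E T'

Left-factoring is needed when two productions for the same non-terminal
share a common prefix on the right-hand side.

Productions for F:
  F → E T T
  F → E T F
Productions for E:
  E → -
  E → c
Productions for X:
  X → E - T
  X → ε
Productions for T:
  T → n X
  T → / F E

Found common prefix 'E T' in productions for F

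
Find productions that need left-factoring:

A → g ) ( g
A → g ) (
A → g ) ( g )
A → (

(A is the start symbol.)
Left-factoring is needed when two productions for the same non-terminal
share a common prefix on the right-hand side.

Productions for A:
  A → g ) ( g
  A → g ) (
  A → g ) ( g )
  A → (

Found common prefix 'g ) (' in productions for A

Answer: Yes, A has productions with common prefix 'g ) ('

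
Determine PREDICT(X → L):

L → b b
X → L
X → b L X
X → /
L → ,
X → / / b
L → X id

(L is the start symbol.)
{ ',', '/', 'b' }

PREDICT(X → L) = (FIRST(RHS) \ {ε}) ∪ (FOLLOW(X) if ε ∈ FIRST(RHS), i.e. RHS ⇒* ε)
FIRST(L) = { ',', '/', 'b' }
FIRST(L) = { ',', '/', 'b' }
ε ∉ FIRST(L), so FOLLOW(X) is not added.
PREDICT(X → L) = { ',', '/', 'b' }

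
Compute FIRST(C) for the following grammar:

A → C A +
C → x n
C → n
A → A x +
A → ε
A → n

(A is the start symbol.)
To compute FIRST(C), examine every production with C on the left-hand side, reading each right-hand side left to right until a non-nullable symbol is reached.

From C → x n:
  - x is a terminal: add 'x' and stop
From C → n:
  - n is a terminal: add 'n' and stop

Collecting: FIRST(C) = { 'n', 'x' }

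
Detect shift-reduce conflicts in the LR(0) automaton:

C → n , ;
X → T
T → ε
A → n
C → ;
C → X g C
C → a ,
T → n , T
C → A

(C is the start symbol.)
Augment with C' → C and build the canonical LR(0) collection (I0 = CLOSURE({[C' → . C]}), then GOTO on every symbol after a dot until no new states appear). It has 16 states:
  I0: { [A → . n], [C → . ;], [C → . A], [C → . X g C], [C → . a ,], [C → . n , ;], [C' → . C], [T → . n , T], [T → .], [X → . T] }  — shift, reduce
  I1: { [C → ; .] }  — reduce
  I2: { [C → A .] }  — reduce
  I3: { [C' → C .] }  — accept
  I4: { [X → T .] }  — reduce
  I5: { [C → X . g C] }  — shift
  I6: { [C → a . ,] }  — shift
  I7: { [A → n .], [C → n . , ;], [T → n . , T] }  — shift, reduce
  I8: { [C → n , . ;], [T → . n , T], [T → .], [T → n , . T] }  — shift, reduce
  I9: { [C → n , ; .] }  — reduce
  I10: { [T → n , T .] }  — reduce
  I11: { [T → n . , T] }  — shift
  I12: { [T → . n , T], [T → .], [T → n , . T] }  — shift, reduce
  I13: { [C → a , .] }  — reduce
  I14: { [A → . n], [C → . ;], [C → . A], [C → . X g C], [C → . a ,], [C → . n , ;], [C → X g . C], [T → . n , T], [T → .], [X → . T] }  — shift, reduce
  I15: { [C → X g C .] }  — reduce

I0 contains reduce item [T → .] and shift items [A → . n], [C → . ;], [C → . a ,], [C → . n , ;], [T → . n , T] — shift-reduce conflict.
I7 contains reduce item [A → n .] and shift items [C → n . , ;], [T → n . , T] — shift-reduce conflict.
I8 contains reduce item [T → .] and shift items [C → n , . ;], [T → . n , T] — shift-reduce conflict.
I12 contains reduce item [T → .] and shift item [T → . n , T] — shift-reduce conflict.
I14 contains reduce item [T → .] and shift items [A → . n], [C → . ;], [C → . a ,], [C → . n , ;], [T → . n , T] — shift-reduce conflict.

Answer: Yes — I0: [T → .] vs [A → . n]; I7: [A → n .] vs [C → n . , ;]; I8: [T → .] vs [C → n , . ;]; I12: [T → .] vs [T → . n , T]; I14: [T → .] vs [A → . n]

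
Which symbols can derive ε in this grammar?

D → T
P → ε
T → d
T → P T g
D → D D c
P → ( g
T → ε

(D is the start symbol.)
{ 'D', 'P', 'T' }

A non-terminal is nullable if it can derive ε (the empty string): either it has an ε-production, or it has a production whose right-hand side consists entirely of nullable non-terminals.

ε-productions: P → ε, T → ε
So P, T are immediately nullable.
D → T: every symbol on the right is nullable, so D is nullable too.
Every non-terminal is now nullable.
Nullable = { 'D', 'P', 'T' }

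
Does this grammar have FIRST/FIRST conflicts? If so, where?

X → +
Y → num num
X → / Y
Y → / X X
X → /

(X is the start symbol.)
Productions for X:
  X → +: FIRST = { '+' }
  X → / Y: FIRST = { '/' }
  X → /: FIRST = { '/' }
Productions for Y:
  Y → num num: FIRST = { 'num' }
  Y → / X X: FIRST = { '/' }

Conflict for X: X → / Y and X → /
  Overlap: { '/' }

Answer: Yes. X → '/' Y / X → '/' on { '/' }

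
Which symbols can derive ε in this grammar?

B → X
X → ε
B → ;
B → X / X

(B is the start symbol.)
{ 'B', 'X' }

A non-terminal is nullable if it can derive ε (the empty string): either it has an ε-production, or it has a production whose right-hand side consists entirely of nullable non-terminals.

ε-productions: X → ε
So X is immediately nullable.
B → X: every symbol on the right is nullable, so B is nullable too.
Every non-terminal is now nullable.
Nullable = { 'B', 'X' }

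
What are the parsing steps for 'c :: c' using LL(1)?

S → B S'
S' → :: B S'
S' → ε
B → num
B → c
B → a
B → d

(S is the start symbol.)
LL(1) parsing maintains a stack (initially the start symbol over $) and the input. At each step: if the stack top is a terminal, match it against the current input token; if it is a non-terminal N, replace it with the RHS of M[N, lookahead] (the unique production whose predict set contains the lookahead).

Stack is shown with the top on the left.

Stack      Input     Action
---------------------------
S $        c :: c $  output S → B S'
B S' $     c :: c $  output B → c
c S' $     c :: c $  match 'c'
S' $       :: c $    output S' → :: B S'
:: B S' $  :: c $    match '::'
B S' $     c $       output B → c
c S' $     c $       match 'c'
S' $       $         output S' → ε
$          $         accept

The string is accepted.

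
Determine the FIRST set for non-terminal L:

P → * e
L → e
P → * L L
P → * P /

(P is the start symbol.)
To compute FIRST(L), examine every production with L on the left-hand side, reading each right-hand side left to right until a non-nullable symbol is reached.

From L → e:
  - e is a terminal: add 'e' and stop

Collecting: FIRST(L) = { 'e' }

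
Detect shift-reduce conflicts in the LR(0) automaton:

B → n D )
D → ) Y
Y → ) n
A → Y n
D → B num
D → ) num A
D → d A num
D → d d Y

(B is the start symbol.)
No shift-reduce conflicts

A shift-reduce conflict occurs when an LR(0) state has both:
  - a complete (reduce) item [A → α .] (dot at the end), and
  - a shift item [B → β . c γ] (dot before a terminal).

Augment with B' → B and build the canonical LR(0) collection (I0 = CLOSURE({[B' → . B]}), then GOTO on every symbol after a dot until no new states appear). It has 20 states:
  I0: { [B → . n D )], [B' → . B] }  — shift
  I1: { [B' → B .] }  — accept
  I2: { [B → . n D )], [B → n . D )], [D → . ) Y], [D → . ) num A], [D → . B num], [D → . d A num], [D → . d d Y] }  — shift
  I3: { [D → ) . Y], [D → ) . num A], [Y → . ) n] }  — shift
  I4: { [D → B . num] }  — shift
  I5: { [B → n D . )] }  — shift
  I6: { [A → . Y n], [D → d . A num], [D → d . d Y], [Y → . ) n] }  — shift
  I7: { [Y → ) . n] }  — shift
  I8: { [D → d A . num] }  — shift
  I9: { [A → Y . n] }  — shift
  I10: { [D → d d . Y], [Y → . ) n] }  — shift
  I11: { [D → d d Y .] }  — reduce
  I12: { [A → Y n .] }  — reduce
  I13: { [D → d A num .] }  — reduce
  I14: { [Y → ) n .] }  — reduce
  I15: { [B → n D ) .] }  — reduce
  I16: { [D → B num .] }  — reduce
  I17: { [D → ) Y .] }  — reduce
  I18: { [A → . Y n], [D → ) num . A], [Y → . ) n] }  — shift
  I19: { [D → ) num A .] }  — reduce

No state contains both a complete item and a shift item.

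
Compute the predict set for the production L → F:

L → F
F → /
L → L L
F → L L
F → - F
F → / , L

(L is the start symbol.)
PREDICT(L → F) = (FIRST(RHS) \ {ε}) ∪ (FOLLOW(L) if ε ∈ FIRST(RHS), i.e. RHS ⇒* ε)
FIRST(F) = { '-', '/' }
FIRST(F) = { '-', '/' }
ε ∉ FIRST(F), so FOLLOW(L) is not added.
PREDICT(L → F) = { '-', '/' }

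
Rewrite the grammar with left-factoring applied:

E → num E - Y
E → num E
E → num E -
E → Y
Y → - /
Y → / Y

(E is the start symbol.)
Left-factoring transforms A → αβ₁ | αβ₂ into A → αA' and A' → β₁ | β₂
(α is the longest common prefix among the alternatives). Repeat until
no nonterminal has two alternatives with a common prefix.

Round 1: E has alternatives sharing prefix 'num E'. Introduce E': E → num E E'
  Add: E' → - Y
  Add: E' → ε
  Add: E' → -

Round 2: E' has alternatives sharing prefix '-'. Introduce E'': E' → - E''
  Add: E'' → Y
  Add: E'' → ε

No remaining common prefixes — done.

Resulting grammar:
E → num E E'
E' → - E''
E'' → Y
E'' → ε
E' → ε
E → Y
Y → - /
Y → / Y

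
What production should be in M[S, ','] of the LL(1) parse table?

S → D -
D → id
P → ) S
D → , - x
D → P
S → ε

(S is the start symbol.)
To find M[S, ','], we find productions for S where ',' is in the predict set (PREDICT(N → α) = (FIRST(α) \ {ε}) ∪ (FOLLOW(N) if α ⇒* ε)).

Relevant sets:
  FIRST(D) = { ')', ',', 'id' }
  FOLLOW(S) = { $, '-' }

S → D -: PREDICT = { ')', ',', 'id' }
  ',' is in predict set, so this production goes in M[S, ',']
S → ε: PREDICT = { $, '-' }

M[S, ','] = S → D -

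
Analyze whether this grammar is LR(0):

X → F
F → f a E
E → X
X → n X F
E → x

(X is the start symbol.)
Yes, the grammar is LR(0)

Augment with X' → X and build the canonical LR(0) collection (I0 = CLOSURE({[X' → . X]}), then GOTO on every symbol after a dot until no new states appear). It has 11 states:
  I0: { [F → . f a E], [X → . F], [X → . n X F], [X' → . X] }  — shift
  I1: { [X → F .] }  — reduce
  I2: { [X' → X .] }  — accept
  I3: { [F → f . a E] }  — shift
  I4: { [F → . f a E], [X → . F], [X → . n X F], [X → n . X F] }  — shift
  I5: { [F → . f a E], [X → n X . F] }  — shift
  I6: { [X → n X F .] }  — reduce
  I7: { [E → . X], [E → . x], [F → . f a E], [F → f a . E], [X → . F], [X → . n X F] }  — shift
  I8: { [F → f a E .] }  — reduce
  I9: { [E → X .] }  — reduce
  I10: { [E → x .] }  — reduce

Every state is either a pure shift/goto state or contains exactly one complete item and nothing to shift — no conflicts. The grammar is LR(0).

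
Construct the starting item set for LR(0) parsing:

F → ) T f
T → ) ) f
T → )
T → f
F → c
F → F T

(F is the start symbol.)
First, augment the grammar with F' → F
I₀ = CLOSURE({ [F' → . F] }):
  [F' → . F] has the dot before F: add [F → . ) T f], [F → . c], [F → . F T]
No further items can be added.

I₀ = { [F → . ) T f], [F → . F T], [F → . c], [F' → . F] }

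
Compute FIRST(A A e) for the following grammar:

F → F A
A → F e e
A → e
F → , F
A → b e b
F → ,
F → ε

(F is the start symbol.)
{ ',', 'b', 'e' }

FIRST sets of the non-terminals involved (from the grammar, by fixed-point iteration):
  FIRST(A) = { ',', 'b', 'e' }

To compute FIRST(A A e), process the symbols left to right:
Symbol A is a non-terminal. Add FIRST(A) \ {ε} = { ',', 'b', 'e' }
A is not nullable (ε ∉ FIRST(A)), so stop here.
FIRST(A A e) = { ',', 'b', 'e' }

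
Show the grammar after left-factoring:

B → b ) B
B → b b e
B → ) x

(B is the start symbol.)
B → b B'
B' → ) B
B' → b e
B → ) x

Left-factoring transforms A → αβ₁ | αβ₂ into A → αA' and A' → β₁ | β₂
(α is the longest common prefix among the alternatives). Repeat until
no nonterminal has two alternatives with a common prefix.

Round 1: B has alternatives sharing prefix 'b'. Introduce B': B → b B'
  Add: B' → ) B
  Add: B' → b e

No remaining common prefixes — done.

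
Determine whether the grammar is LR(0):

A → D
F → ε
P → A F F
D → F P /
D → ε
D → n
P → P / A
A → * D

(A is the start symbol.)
No. Shift-reduce conflict between [D → .] and [A → . * D]

A grammar is LR(0) if no state in the canonical LR(0) collection has:
  - both a shift item (dot before a terminal) and a complete item (shift-reduce conflict), or
  - two or more complete items (reduce-reduce conflict; the accept item [A' → A .] counts as a complete item here).

Augment with A' → A and build the canonical LR(0) collection (I0 = CLOSURE({[A' → . A]}), then GOTO on every symbol after a dot until no new states appear). It has 13 states:
  I0: { [A → . * D], [A → . D], [A' → . A], [D → . F P /], [D → . n], [D → .], [F → .] }  — shift, 2 reduces
  I1: { [A → * . D], [D → . F P /], [D → . n], [D → .], [F → .] }  — shift, 2 reduces
  I2: { [A' → A .] }  — accept
  I3: { [A → D .] }  — reduce
  I4: { [A → . * D], [A → . D], [D → . F P /], [D → . n], [D → .], [D → F . P /], [F → .], [P → . A F F], [P → . P / A] }  — shift, 2 reduces
  I5: { [D → n .] }  — reduce
  I6: { [F → .], [P → A . F F] }  — reduce
  I7: { [D → F P . /], [P → P . / A] }  — shift
  I8: { [A → . * D], [A → . D], [D → . F P /], [D → . n], [D → .], [D → F P / .], [F → .], [P → P / . A] }  — shift, 3 reduces
  I9: { [P → P / A .] }  — reduce
  I10: { [F → .], [P → A F . F] }  — reduce
  I11: { [P → A F F .] }  — reduce
  I12: { [A → * D .] }  — reduce

Conflict in state I0:
  Shift-reduce conflict between [D → .] and [A → . * D]
So the grammar is NOT LR(0).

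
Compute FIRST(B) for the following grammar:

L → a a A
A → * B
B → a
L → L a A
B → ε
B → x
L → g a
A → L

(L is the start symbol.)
To compute FIRST(B), examine every production with B on the left-hand side, reading each right-hand side left to right until a non-nullable symbol is reached.

From B → a:
  - a is a terminal: add 'a' and stop
From B → ε:
  - ε-production, so ε ∈ FIRST(B)
From B → x:
  - x is a terminal: add 'x' and stop

Collecting: FIRST(B) = { 'a', 'x', ε }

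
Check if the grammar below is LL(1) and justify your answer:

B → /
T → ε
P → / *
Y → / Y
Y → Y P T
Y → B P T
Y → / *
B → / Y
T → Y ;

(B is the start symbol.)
No. Predict set conflict for B: { '/' }

Relevant sets:
  FIRST(Y) = { '/' }
  FIRST(B) = { '/' }
  FOLLOW(T) = { $, '/', ';' }

For B:
  PREDICT(B → '/') = { '/' }
  PREDICT(B → '/' Y) = { '/' }
For T:
  PREDICT(T → ε) = { $, '/', ';' }
  PREDICT(T → Y ';') = { '/' }
For Y:
  PREDICT(Y → '/' Y) = { '/' }
  PREDICT(Y → Y P T) = { '/' }
  PREDICT(Y → B P T) = { '/' }
  PREDICT(Y → '/' '*') = { '/' }
P has a single production, so nothing to check there.

Conflict found: Predict set conflict for B: { '/' }
The grammar is NOT LL(1).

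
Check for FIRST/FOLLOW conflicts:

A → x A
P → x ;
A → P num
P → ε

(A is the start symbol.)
A FIRST/FOLLOW conflict occurs when a non-terminal N has a nullable alternative N → β (β ⇒* ε) and another alternative N → α with FIRST(α) ∩ FOLLOW(N) ≠ ∅: on such a lookahead the parser cannot decide between expanding α and letting N vanish via β.

Nullable non-terminals: P.

P: nullable alternative(s) P → ε; FOLLOW(P) = { 'num' }
  P → x ;: FIRST \ {ε} = { 'x' } — disjoint from FOLLOW(P)
  P → ε: FIRST \ {ε} = { } — this is the only nullable alternative, skip

A has no nullable alternative, so no FIRST/FOLLOW check is needed there.

No FIRST/FOLLOW conflicts found.

Answer: No FIRST/FOLLOW conflicts.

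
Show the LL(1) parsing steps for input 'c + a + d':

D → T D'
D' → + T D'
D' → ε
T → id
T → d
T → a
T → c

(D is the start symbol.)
LL(1) parsing maintains a stack (initially the start symbol over $) and the input. At each step: if the stack top is a terminal, match it against the current input token; if it is a non-terminal N, replace it with the RHS of M[N, lookahead] (the unique production whose predict set contains the lookahead).

Stack is shown with the top on the left.

Stack     Input        Action
-----------------------------
D $       c + a + d $  output D → T D'
T D' $    c + a + d $  output T → c
c D' $    c + a + d $  match 'c'
D' $      + a + d $    output D' → + T D'
+ T D' $  + a + d $    match '+'
T D' $    a + d $      output T → a
a D' $    a + d $      match 'a'
D' $      + d $        output D' → + T D'
+ T D' $  + d $        match '+'
T D' $    d $          output T → d
d D' $    d $          match 'd'
D' $      $            output D' → ε
$         $            accept

The string is accepted.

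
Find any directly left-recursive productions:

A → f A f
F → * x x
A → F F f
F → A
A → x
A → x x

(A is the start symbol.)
No direct left recursion

Direct left recursion occurs when N → N α for some non-terminal N (the right-hand side begins with the left-hand side itself).

A → f A f: starts with f
F → * x x: starts with '*'
A → F F f: starts with F
F → A: starts with A
A → x: starts with x
A → x x: starts with x

No direct left recursion found.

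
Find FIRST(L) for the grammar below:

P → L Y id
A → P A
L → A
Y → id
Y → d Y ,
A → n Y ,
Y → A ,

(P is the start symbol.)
{ 'n' }

To compute FIRST(L), examine every production with L on the left-hand side, reading each right-hand side left to right until a non-nullable symbol is reached.

FIRST sets of the other non-terminals involved (by the same procedure, iterated to a fixed point):
  FIRST(A) = { 'n' }

From L → A:
  - A is a non-terminal: add FIRST(A) \ {ε} = { 'n' }
    A is not nullable, so stop

Collecting: FIRST(L) = { 'n' }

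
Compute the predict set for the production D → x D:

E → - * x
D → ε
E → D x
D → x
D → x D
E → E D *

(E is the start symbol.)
{ 'x' }

PREDICT(D → x D) = (FIRST(RHS) \ {ε}) ∪ (FOLLOW(D) if ε ∈ FIRST(RHS), i.e. RHS ⇒* ε)
FIRST(x D) = { 'x' }
ε ∉ FIRST(x D), so FOLLOW(D) is not added.
PREDICT(D → x D) = { 'x' }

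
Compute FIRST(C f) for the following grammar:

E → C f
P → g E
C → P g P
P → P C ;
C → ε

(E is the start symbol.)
FIRST sets of the non-terminals involved (from the grammar, by fixed-point iteration):
  FIRST(C) = { 'g', ε }

To compute FIRST(C f), process the symbols left to right:
Symbol C is a non-terminal. Add FIRST(C) \ {ε} = { 'g' }
C is nullable (ε ∈ FIRST(C)), continue to the next symbol.
Symbol f is a terminal. Add 'f' and stop.
FIRST(C f) = { 'f', 'g' }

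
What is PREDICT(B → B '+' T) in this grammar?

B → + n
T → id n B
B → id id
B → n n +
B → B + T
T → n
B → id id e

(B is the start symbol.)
{ '+', 'id', 'n' }

PREDICT(B → B '+' T) = (FIRST(RHS) \ {ε}) ∪ (FOLLOW(B) if ε ∈ FIRST(RHS), i.e. RHS ⇒* ε)
FIRST(B) = { '+', 'id', 'n' }
FIRST(B '+' T) = { '+', 'id', 'n' }
ε ∉ FIRST(B '+' T), so FOLLOW(B) is not added.
PREDICT(B → B '+' T) = { '+', 'id', 'n' }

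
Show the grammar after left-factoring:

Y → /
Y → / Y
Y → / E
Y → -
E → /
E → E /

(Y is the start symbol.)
Y → / Y'
Y' → ε
Y' → Y
Y' → E
Y → -
E → /
E → E /

Left-factoring transforms A → αβ₁ | αβ₂ into A → αA' and A' → β₁ | β₂
(α is the longest common prefix among the alternatives). Repeat until
no nonterminal has two alternatives with a common prefix.

Round 1: Y has alternatives sharing prefix '/'. Introduce Y': Y → / Y'
  Add: Y' → ε
  Add: Y' → Y
  Add: Y' → E

No remaining common prefixes — done.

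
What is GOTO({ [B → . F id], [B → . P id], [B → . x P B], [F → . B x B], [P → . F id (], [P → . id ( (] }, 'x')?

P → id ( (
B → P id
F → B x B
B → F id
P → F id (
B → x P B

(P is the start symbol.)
{ [B → . F id], [B → . P id], [B → . x P B], [B → x . P B], [F → . B x B], [P → . F id (], [P → . id ( (] }

GOTO(I, 'x') = CLOSURE({ [A → αX.β] : [A → α.Xβ] ∈ I, X = 'x' })

Items with dot before 'x', with the dot advanced:
  [B → . x P B] → [B → x . P B]
Closure of the advanced items:
  [B → x . P B] has the dot before P: add [P → . id ( (], [P → . F id (]
  [P → . F id (] has the dot before F: add [F → . B x B]
  [F → . B x B] has the dot before B: add [B → . P id], [B → . F id], [B → . x P B]

GOTO = { [B → . F id], [B → . P id], [B → . x P B], [B → x . P B], [F → . B x B], [P → . F id (], [P → . id ( (] }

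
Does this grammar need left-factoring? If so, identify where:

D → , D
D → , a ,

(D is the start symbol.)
Yes, D has productions with common prefix ','

Left-factoring is needed when two productions for the same non-terminal
share a common prefix on the right-hand side.

Productions for D:
  D → , D
  D → , a ,

Found common prefix ',' in productions for D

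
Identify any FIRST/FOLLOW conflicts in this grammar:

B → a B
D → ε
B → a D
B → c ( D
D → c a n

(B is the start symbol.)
Nullable non-terminals: D.

D: nullable alternative(s) D → ε; FOLLOW(D) = { $ }
  D → ε: FIRST \ {ε} = { } — this is the only nullable alternative, skip
  D → c a n: FIRST \ {ε} = { 'c' } — disjoint from FOLLOW(D)

B has no nullable alternative, so no FIRST/FOLLOW check is needed there.

No FIRST/FOLLOW conflicts found.

Answer: No FIRST/FOLLOW conflicts.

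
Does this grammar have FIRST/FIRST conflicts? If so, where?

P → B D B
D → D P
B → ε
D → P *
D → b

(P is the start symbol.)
Yes. D → D P / D → P '*' on { 'b' }; D → D P / D → b on { 'b' }; D → P '*' / D → b on { 'b' }

FIRST sets of the non-terminals at (or reachable through a nullable prefix from) the front of some alternative:
  FIRST(D) = { 'b' }
  FIRST(P) = { 'b' }

Productions for D:
  D → D P: FIRST = { 'b' }
  D → P *: FIRST = { 'b' }
  D → b: FIRST = { 'b' }
P, B have only one production, so no FIRST/FIRST conflict is possible there.

Conflict for D: D → D P and D → P *
  Overlap: { 'b' }
Conflict for D: D → D P and D → b
  Overlap: { 'b' }
Conflict for D: D → P * and D → b
  Overlap: { 'b' }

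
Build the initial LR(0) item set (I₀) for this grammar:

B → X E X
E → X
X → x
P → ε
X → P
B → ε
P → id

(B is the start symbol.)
First, augment the grammar with B' → B
I₀ = CLOSURE({ [B' → . B] }):
  [B' → . B] has the dot before B: add [B → . X E X], [B → .]
  [B → . X E X] has the dot before X: add [X → . x], [X → . P]
  [X → . P] has the dot before P: add [P → .], [P → . id]
No further items can be added.

I₀ = { [B → . X E X], [B → .], [B' → . B], [P → . id], [P → .], [X → . P], [X → . x] }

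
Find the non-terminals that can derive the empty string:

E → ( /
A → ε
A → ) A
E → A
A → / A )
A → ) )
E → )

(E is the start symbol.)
{ 'A', 'E' }

A non-terminal is nullable if it can derive ε (the empty string): either it has an ε-production, or it has a production whose right-hand side consists entirely of nullable non-terminals.

ε-productions: A → ε
So A is immediately nullable.
E → A: every symbol on the right is nullable, so E is nullable too.
Every non-terminal is now nullable.
Nullable = { 'A', 'E' }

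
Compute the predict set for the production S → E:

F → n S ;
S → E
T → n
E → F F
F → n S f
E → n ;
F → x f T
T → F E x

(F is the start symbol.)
{ 'n', 'x' }

PREDICT(S → E) = (FIRST(RHS) \ {ε}) ∪ (FOLLOW(S) if ε ∈ FIRST(RHS), i.e. RHS ⇒* ε)
FIRST(E) = { 'n', 'x' }
FIRST(E) = { 'n', 'x' }
ε ∉ FIRST(E), so FOLLOW(S) is not added.
PREDICT(S → E) = { 'n', 'x' }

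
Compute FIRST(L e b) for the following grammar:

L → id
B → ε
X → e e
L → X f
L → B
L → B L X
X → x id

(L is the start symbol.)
FIRST sets of the non-terminals involved (from the grammar, by fixed-point iteration):
  FIRST(L) = { 'e', 'id', 'x', ε }

To compute FIRST(L e b), process the symbols left to right:
Symbol L is a non-terminal. Add FIRST(L) \ {ε} = { 'e', 'id', 'x' }
L is nullable (ε ∈ FIRST(L)), continue to the next symbol.
Symbol e is a terminal. Add 'e' and stop.
FIRST(L e b) = { 'e', 'id', 'x' }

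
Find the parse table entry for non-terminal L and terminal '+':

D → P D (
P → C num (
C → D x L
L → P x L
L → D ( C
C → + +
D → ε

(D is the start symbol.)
L → P x L, L → D ( C

To find M[L, '+'], we find productions for L where '+' is in the predict set (PREDICT(N → α) = (FIRST(α) \ {ε}) ∪ (FOLLOW(N) if α ⇒* ε)).

Relevant sets:
  FIRST(P) = { '+', 'x' }
  FIRST(D) = { '+', 'x', ε }

L → P x L: PREDICT = { '+', 'x' }
  '+' is in predict set, so this production goes in M[L, '+']
L → D ( C: PREDICT = { '(', '+', 'x' }
  '+' is in predict set, so this production goes in M[L, '+']

M[L, '+'] = L → P x L, L → D ( C  (a multiply-defined cell — the grammar is not LL(1))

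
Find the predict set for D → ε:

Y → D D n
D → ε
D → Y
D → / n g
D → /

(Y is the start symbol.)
{ '/', 'n' }

PREDICT(D → ε) = (FIRST(RHS) \ {ε}) ∪ (FOLLOW(D) if ε ∈ FIRST(RHS), i.e. RHS ⇒* ε)
The right-hand side is ε (FIRST(ε) = { ε }), so the predict set is FOLLOW(D) = { '/', 'n' }
PREDICT(D → ε) = { '/', 'n' }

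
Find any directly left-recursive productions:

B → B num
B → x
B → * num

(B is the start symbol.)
Direct left recursion occurs when N → N α for some non-terminal N (the right-hand side begins with the left-hand side itself).

B → B num: LEFT RECURSIVE (starts with B)
B → x: starts with x
B → * num: starts with '*'

The grammar has direct left recursion on: B.

Answer: Yes, B is left-recursive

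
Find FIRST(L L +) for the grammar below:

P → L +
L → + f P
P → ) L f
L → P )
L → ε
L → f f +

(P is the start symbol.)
{ ')', '+', 'f' }

FIRST sets of the non-terminals involved (from the grammar, by fixed-point iteration):
  FIRST(L) = { ')', '+', 'f', ε }

To compute FIRST(L L +), process the symbols left to right:
Symbol L is a non-terminal. Add FIRST(L) \ {ε} = { ')', '+', 'f' }
L is nullable (ε ∈ FIRST(L)), continue to the next symbol.
Symbol L is a non-terminal. Add FIRST(L) \ {ε} = { ')', '+', 'f' }
L is nullable (ε ∈ FIRST(L)), continue to the next symbol.
Symbol + is a terminal. Add '+' and stop.
FIRST(L L +) = { ')', '+', 'f' }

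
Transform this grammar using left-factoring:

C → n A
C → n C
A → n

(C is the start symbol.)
C → n C'
C' → A
C' → C
A → n

Left-factoring transforms A → αβ₁ | αβ₂ into A → αA' and A' → β₁ | β₂
(α is the longest common prefix among the alternatives). Repeat until
no nonterminal has two alternatives with a common prefix.

Round 1: C has alternatives sharing prefix 'n'. Introduce C': C → n C'
  Add: C' → A
  Add: C' → C

No remaining common prefixes — done.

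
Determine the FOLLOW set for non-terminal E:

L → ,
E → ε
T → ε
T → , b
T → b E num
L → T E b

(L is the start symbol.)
{ 'b', 'num' }

In T → b E num: E is followed by num, add FIRST(num) \ {ε} = { 'num' }
In L → T E b: E is followed by b, add FIRST(b) \ {ε} = { 'b' }

Taking the union: FOLLOW(E) = { 'b', 'num' }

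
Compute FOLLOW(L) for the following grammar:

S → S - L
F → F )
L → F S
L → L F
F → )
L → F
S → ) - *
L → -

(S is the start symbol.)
{ $, ')', '-' }

In S → S - L: L is at the end, add FOLLOW(S)
In L → L F: L is followed by F, add FIRST(F) \ {ε} = { ')' }

The FOLLOW sets referred to above (computed the same way, to a fixed point):
  FOLLOW(S) = { $, ')', '-' }

Taking the union: FOLLOW(L) = { $, ')', '-' }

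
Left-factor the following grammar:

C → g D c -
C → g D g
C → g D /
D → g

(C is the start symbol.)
Left-factoring transforms A → αβ₁ | αβ₂ into A → αA' and A' → β₁ | β₂
(α is the longest common prefix among the alternatives). Repeat until
no nonterminal has two alternatives with a common prefix.

Round 1: C has alternatives sharing prefix 'g D'. Introduce C': C → g D C'
  Add: C' → c -
  Add: C' → g
  Add: C' → /

No remaining common prefixes — done.

Resulting grammar:
C → g D C'
C' → c -
C' → g
C' → /
D → g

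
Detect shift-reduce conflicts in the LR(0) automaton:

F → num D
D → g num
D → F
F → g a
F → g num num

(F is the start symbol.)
Augment with F' → F and build the canonical LR(0) collection (I0 = CLOSURE({[F' → . F]}), then GOTO on every symbol after a dot until no new states appear). It has 11 states:
  I0: { [F → . g a], [F → . g num num], [F → . num D], [F' → . F] }  — shift
  I1: { [F' → F .] }  — accept
  I2: { [F → g . a], [F → g . num num] }  — shift
  I3: { [D → . F], [D → . g num], [F → . g a], [F → . g num num], [F → . num D], [F → num . D] }  — shift
  I4: { [F → num D .] }  — reduce
  I5: { [D → F .] }  — reduce
  I6: { [D → g . num], [F → g . a], [F → g . num num] }  — shift
  I7: { [F → g a .] }  — reduce
  I8: { [D → g num .], [F → g num . num] }  — shift, reduce
  I9: { [F → g num num .] }  — reduce
  I10: { [F → g num . num] }  — shift

I8 contains reduce item [D → g num .] and shift item [F → g num . num] — shift-reduce conflict.

Answer: Yes — I8: [D → g num .] vs [F → g num . num]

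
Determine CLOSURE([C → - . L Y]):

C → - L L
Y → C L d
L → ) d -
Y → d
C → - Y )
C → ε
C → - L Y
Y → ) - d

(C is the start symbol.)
{ [C → - . L Y], [L → . ) d -] }

Start with: [C → - . L Y]
  [C → - . L Y] has the dot before L: add [L → . ) d -]
No further items can be added.

CLOSURE = { [C → - . L Y], [L → . ) d -] }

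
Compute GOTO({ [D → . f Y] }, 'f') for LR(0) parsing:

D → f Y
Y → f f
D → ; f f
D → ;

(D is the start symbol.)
{ [D → f . Y], [Y → . f f] }

GOTO(I, 'f') = CLOSURE({ [A → αX.β] : [A → α.Xβ] ∈ I, X = 'f' })

Items with dot before 'f', with the dot advanced:
  [D → . f Y] → [D → f . Y]
Closure of the advanced items:
  [D → f . Y] has the dot before Y: add [Y → . f f]

GOTO = { [D → f . Y], [Y → . f f] }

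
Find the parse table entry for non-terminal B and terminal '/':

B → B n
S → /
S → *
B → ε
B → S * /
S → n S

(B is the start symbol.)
To find M[B, '/'], we find productions for B where '/' is in the predict set (PREDICT(N → α) = (FIRST(α) \ {ε}) ∪ (FOLLOW(N) if α ⇒* ε)).

Relevant sets:
  FIRST(B) = { '*', '/', 'n', ε }
  FIRST(S) = { '*', '/', 'n' }
  FOLLOW(B) = { $, 'n' }

B → B n: PREDICT = { '*', '/', 'n' }
  '/' is in predict set, so this production goes in M[B, '/']
B → ε: PREDICT = { $, 'n' }
B → S * /: PREDICT = { '*', '/', 'n' }
  '/' is in predict set, so this production goes in M[B, '/']

M[B, '/'] = B → B n, B → S * /  (a multiply-defined cell — the grammar is not LL(1))

Answer: B → B n, B → S * /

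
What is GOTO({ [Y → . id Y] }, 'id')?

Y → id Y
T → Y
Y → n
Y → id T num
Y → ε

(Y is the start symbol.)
{ [Y → . id T num], [Y → . id Y], [Y → . n], [Y → .], [Y → id . Y] }

GOTO(I, 'id') = CLOSURE({ [A → αX.β] : [A → α.Xβ] ∈ I, X = 'id' })

Items with dot before 'id', with the dot advanced:
  [Y → . id Y] → [Y → id . Y]
Closure of the advanced items:
  [Y → id . Y] has the dot before Y: add [Y → . id Y], [Y → . n], [Y → . id T num], [Y → .]

GOTO = { [Y → . id T num], [Y → . id Y], [Y → . n], [Y → .], [Y → id . Y] }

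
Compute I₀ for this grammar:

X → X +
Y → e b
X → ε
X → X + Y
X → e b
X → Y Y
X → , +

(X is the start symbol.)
First, augment the grammar with X' → X
I₀ = CLOSURE({ [X' → . X] }):
  [X' → . X] has the dot before X: add [X → . X +], [X → .], [X → . X + Y], [X → . e b], [X → . Y Y], [X → . , +]
  [X → . Y Y] has the dot before Y: add [Y → . e b]
No further items can be added.

I₀ = { [X → . , +], [X → . X + Y], [X → . X +], [X → . Y Y], [X → . e b], [X → .], [X' → . X], [Y → . e b] }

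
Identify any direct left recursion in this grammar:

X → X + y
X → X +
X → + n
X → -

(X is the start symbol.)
Direct left recursion occurs when N → N α for some non-terminal N (the right-hand side begins with the left-hand side itself).

X → X + y: LEFT RECURSIVE (starts with X)
X → X +: LEFT RECURSIVE (starts with X)
X → + n: starts with '+'
X → -: starts with '-'

The grammar has direct left recursion on: X.

Answer: Yes, X is left-recursive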